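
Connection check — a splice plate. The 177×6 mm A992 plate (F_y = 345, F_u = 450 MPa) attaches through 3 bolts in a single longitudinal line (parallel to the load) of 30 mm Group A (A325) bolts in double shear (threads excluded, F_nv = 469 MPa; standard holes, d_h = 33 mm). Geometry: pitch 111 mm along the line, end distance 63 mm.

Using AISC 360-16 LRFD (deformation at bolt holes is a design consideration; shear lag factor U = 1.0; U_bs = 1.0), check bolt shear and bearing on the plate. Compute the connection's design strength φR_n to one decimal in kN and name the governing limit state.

404.6 kN (bearing governs)

Bolt shear: A_b = π(30)²/4 = 706.86 mm². φR_n = 0.75 × 469 × 706.86 × 3 × 2 = 1491.8 kN.
Bearing (6 mm plate, F_u = 450 MPa): end bolts L_c = 63 − 33/2 = 46.5, R_n = min(1.2×46.5×6×450, 2.4×30×6×450) = 150.66 kN/bolt; interior L_c = 111 − 33 = 78, R_n = 194.4 kN/bolt. φR_n = 0.75 × (1×150.66 + 2×194.4) = 404.6 kN.
Governing: min(1491.8, 404.6) = 404.6 kN → bearing.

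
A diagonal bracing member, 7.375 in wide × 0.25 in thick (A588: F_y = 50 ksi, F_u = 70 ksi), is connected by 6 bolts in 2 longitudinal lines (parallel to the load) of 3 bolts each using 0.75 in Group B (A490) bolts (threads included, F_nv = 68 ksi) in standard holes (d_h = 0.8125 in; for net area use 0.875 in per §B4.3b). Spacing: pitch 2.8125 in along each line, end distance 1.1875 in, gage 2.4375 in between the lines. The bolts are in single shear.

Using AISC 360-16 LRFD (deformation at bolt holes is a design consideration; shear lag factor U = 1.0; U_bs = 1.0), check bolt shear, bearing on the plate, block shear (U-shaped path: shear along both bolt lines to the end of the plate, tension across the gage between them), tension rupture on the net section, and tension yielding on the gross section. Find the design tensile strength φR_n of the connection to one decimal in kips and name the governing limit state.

73.8 kips (net-section rupture governs)

Bolt shear: A_b = π(0.75)²/4 = 0.44179 in². φR_n = 0.75 × 68 × 0.44179 × 6 × 1 = 135.2 kips.
Bearing (0.25 in plate, F_u = 70 ksi): end bolts L_c = 1.1875 − 0.8125/2 = 0.78125, R_n = min(1.2×0.78125×0.25×70, 2.4×0.75×0.25×70) = 16.406 kips/bolt; interior L_c = 2.8125 − 0.8125 = 2, R_n = 31.5 kips/bolt. φR_n = 0.75 × (2×16.406 + 4×31.5) = 119.1 kips.
Block shear: shear path 2×[1.1875+2×2.8125] = 2×6.8125 in, A_gv = 3.4063, A_nv = 2×(6.8125 − 2.5×0.875)×0.25 = 2.3125 in²; tension across gage: (2.4375 − 1×0.875)×0.25 = 0.39063 in². R_n = min(0.6×70×2.3125, 0.6×50×3.4063) + 1.0×70×0.39063 = min(97.125, 102.19) + 27.344 = 124.47 kips. φR_n = 0.75 × 124.47 = 93.4 kips.
Tension rupture (net): A_n = (7.375 − 2×0.875)×0.25 = 1.4063 in² (U = 1.0, A_e = A_n). φR_n = 0.75 × 70 × 1.4063 = 73.8 kips.
Tension yield (gross): A_g = 7.375×0.25 = 1.8438 in². φR_n = 0.90 × 50 × 1.8438 = 83.0 kips.
Governing: min(135.2, 119.1, 93.4, 73.8, 83.0) = 73.8 kips → net-section rupture.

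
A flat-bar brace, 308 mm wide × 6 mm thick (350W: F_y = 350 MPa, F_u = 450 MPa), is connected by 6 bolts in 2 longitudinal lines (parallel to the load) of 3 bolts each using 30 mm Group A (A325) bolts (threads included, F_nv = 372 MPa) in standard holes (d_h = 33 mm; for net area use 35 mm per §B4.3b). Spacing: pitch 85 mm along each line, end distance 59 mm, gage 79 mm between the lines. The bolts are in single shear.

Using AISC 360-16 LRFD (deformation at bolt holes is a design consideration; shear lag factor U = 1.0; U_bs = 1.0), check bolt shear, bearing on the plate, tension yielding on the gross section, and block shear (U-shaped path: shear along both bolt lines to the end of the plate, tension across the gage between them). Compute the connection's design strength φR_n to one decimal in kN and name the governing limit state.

Bolt shear: A_b = π(30)²/4 = 706.86 mm². φR_n = 0.75 × 372 × 706.86 × 6 × 1 = 1183.3 kN.
Bearing (6 mm plate, F_u = 450 MPa): end bolts L_c = 59 − 33/2 = 42.5, R_n = min(1.2×42.5×6×450, 2.4×30×6×450) = 137.7 kN/bolt; interior L_c = 85 − 33 = 52, R_n = 168.48 kN/bolt. φR_n = 0.75 × (2×137.7 + 4×168.48) = 712.0 kN.
Tension yield (gross): A_g = 308×6 = 1848 mm². φR_n = 0.90 × 350 × 1848 = 582.1 kN.
Block shear: shear path 2×[59+2×85] = 2×229 mm, A_gv = 2748, A_nv = 2×(229 − 2.5×35)×6 = 1698 mm²; tension across gage: (79 − 1×35)×6 = 264 mm². R_n = min(0.6×450×1698, 0.6×350×2748) + 1.0×450×264 = min(458.46, 577.08) + 118.8 = 577.26 kN. φR_n = 0.75 × 577.26 = 432.9 kN.
Governing: min(1183.3, 712.0, 582.1, 432.9) = 432.9 kN → block shear.

432.9 kN (block shear governs)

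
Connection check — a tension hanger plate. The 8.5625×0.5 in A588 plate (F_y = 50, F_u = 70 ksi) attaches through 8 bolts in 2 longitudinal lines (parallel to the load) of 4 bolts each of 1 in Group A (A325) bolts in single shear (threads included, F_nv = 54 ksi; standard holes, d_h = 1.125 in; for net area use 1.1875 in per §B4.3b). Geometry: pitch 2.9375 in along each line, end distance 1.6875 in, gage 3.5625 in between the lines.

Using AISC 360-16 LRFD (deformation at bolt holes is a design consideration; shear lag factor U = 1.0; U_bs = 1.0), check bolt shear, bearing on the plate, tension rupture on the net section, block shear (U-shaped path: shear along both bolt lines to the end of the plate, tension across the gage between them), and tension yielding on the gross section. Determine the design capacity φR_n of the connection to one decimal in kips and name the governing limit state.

162.4 kips (net-section rupture governs)

Bolt shear: A_b = π(1)²/4 = 0.7854 in². φR_n = 0.75 × 54 × 0.7854 × 8 × 1 = 254.5 kips.
Bearing (0.5 in plate, F_u = 70 ksi): end bolts L_c = 1.6875 − 1.125/2 = 1.125, R_n = min(1.2×1.125×0.5×70, 2.4×1×0.5×70) = 47.25 kips/bolt; interior L_c = 2.9375 − 1.125 = 1.8125, R_n = 76.125 kips/bolt. φR_n = 0.75 × (2×47.25 + 6×76.125) = 413.4 kips.
Tension rupture (net): A_n = (8.5625 − 2×1.1875)×0.5 = 3.0938 in² (U = 1.0, A_e = A_n). φR_n = 0.75 × 70 × 3.0938 = 162.4 kips.
Block shear: shear path 2×[1.6875+3×2.9375] = 2×10.5 in, A_gv = 10.5, A_nv = 2×(10.5 − 3.5×1.1875)×0.5 = 6.3438 in²; tension across gage: (3.5625 − 1×1.1875)×0.5 = 1.1875 in². R_n = min(0.6×70×6.3438, 0.6×50×10.5) + 1.0×70×1.1875 = min(266.44, 315) + 83.125 = 349.57 kips. φR_n = 0.75 × 349.57 = 262.2 kips.
Tension yield (gross): A_g = 8.5625×0.5 = 4.2813 in². φR_n = 0.90 × 50 × 4.2813 = 192.7 kips.
Governing: min(254.5, 413.4, 162.4, 262.2, 192.7) = 162.4 kips → net-section rupture.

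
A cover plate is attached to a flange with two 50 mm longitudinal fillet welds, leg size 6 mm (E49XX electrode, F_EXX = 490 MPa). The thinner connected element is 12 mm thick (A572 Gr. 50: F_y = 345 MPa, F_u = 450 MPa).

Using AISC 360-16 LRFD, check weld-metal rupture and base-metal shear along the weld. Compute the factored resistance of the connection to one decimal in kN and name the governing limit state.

93.5 kN (weld metal governs)

Weld metal: throat = 0.707×6 = 4.242 mm, L = 2×50 = 100 mm. φR_n = 0.75 × 0.6 × 490 × 4.242 × 100 = 93.5 kN.
Base metal shear (12 mm plate): yield φR_n = 1.0×0.6×345×12×100 = 248.4 kN; rupture φR_n = 0.75×0.6×450×12×100 = 243.0 kN; take 243.0 kN (rupture).
Governing: min(93.5, 243.0) = 93.5 kN → weld metal.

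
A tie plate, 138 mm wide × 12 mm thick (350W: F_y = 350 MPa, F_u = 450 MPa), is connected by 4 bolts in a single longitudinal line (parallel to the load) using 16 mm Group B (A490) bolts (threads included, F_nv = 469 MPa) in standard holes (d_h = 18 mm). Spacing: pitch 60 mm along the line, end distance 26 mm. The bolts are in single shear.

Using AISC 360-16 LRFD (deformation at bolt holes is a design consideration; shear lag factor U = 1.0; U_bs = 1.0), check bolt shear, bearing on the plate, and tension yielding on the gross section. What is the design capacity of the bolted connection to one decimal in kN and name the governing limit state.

282.9 kN (bolt shear governs)

Bolt shear: A_b = π(16)²/4 = 201.06 mm². φR_n = 0.75 × 469 × 201.06 × 4 × 1 = 282.9 kN.
Bearing (12 mm plate, F_u = 450 MPa): end bolts L_c = 26 − 18/2 = 17, R_n = min(1.2×17×12×450, 2.4×16×12×450) = 110.16 kN/bolt; interior L_c = 60 − 18 = 42, R_n = 207.36 kN/bolt. φR_n = 0.75 × (1×110.16 + 3×207.36) = 549.2 kN.
Tension yield (gross): A_g = 138×12 = 1656 mm². φR_n = 0.90 × 350 × 1656 = 521.6 kN.
Governing: min(282.9, 549.2, 521.6) = 282.9 kN → bolt shear.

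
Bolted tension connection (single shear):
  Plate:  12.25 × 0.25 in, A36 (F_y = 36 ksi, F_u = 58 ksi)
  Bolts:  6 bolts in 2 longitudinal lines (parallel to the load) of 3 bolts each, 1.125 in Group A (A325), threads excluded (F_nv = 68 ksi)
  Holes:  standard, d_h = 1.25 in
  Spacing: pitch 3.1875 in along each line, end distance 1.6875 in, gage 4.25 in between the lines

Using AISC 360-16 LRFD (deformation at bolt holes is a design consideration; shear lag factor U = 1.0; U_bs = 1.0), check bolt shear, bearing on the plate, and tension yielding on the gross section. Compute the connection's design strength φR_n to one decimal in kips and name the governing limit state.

99.2 kips (gross-section yield governs)

Bolt shear: A_b = π(1.125)²/4 = 0.99402 in². φR_n = 0.75 × 68 × 0.99402 × 6 × 1 = 304.2 kips.
Bearing (0.25 in plate, F_u = 58 ksi): end bolts L_c = 1.6875 − 1.25/2 = 1.0625, R_n = min(1.2×1.0625×0.25×58, 2.4×1.125×0.25×58) = 18.488 kips/bolt; interior L_c = 3.1875 − 1.25 = 1.9375, R_n = 33.713 kips/bolt. φR_n = 0.75 × (2×18.488 + 4×33.713) = 128.9 kips.
Tension yield (gross): A_g = 12.25×0.25 = 3.0625 in². φR_n = 0.90 × 36 × 3.0625 = 99.2 kips.
Governing: min(304.2, 128.9, 99.2) = 99.2 kips → gross-section yield.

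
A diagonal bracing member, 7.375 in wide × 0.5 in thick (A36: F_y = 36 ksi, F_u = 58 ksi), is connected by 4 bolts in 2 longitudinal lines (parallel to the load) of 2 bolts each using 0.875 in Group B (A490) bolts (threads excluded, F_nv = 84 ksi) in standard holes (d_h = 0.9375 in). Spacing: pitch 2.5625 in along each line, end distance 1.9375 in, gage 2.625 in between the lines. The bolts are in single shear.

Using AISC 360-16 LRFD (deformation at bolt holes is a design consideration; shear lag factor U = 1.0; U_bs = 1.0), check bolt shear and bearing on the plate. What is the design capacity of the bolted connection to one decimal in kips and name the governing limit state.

151.5 kips (bolt shear governs)

Bolt shear: A_b = π(0.875)²/4 = 0.60132 in². φR_n = 0.75 × 84 × 0.60132 × 4 × 1 = 151.5 kips.
Bearing (0.5 in plate, F_u = 58 ksi): end bolts L_c = 1.9375 − 0.9375/2 = 1.46875, R_n = min(1.2×1.46875×0.5×58, 2.4×0.875×0.5×58) = 51.113 kips/bolt; interior L_c = 2.5625 − 0.9375 = 1.625, R_n = 56.55 kips/bolt. φR_n = 0.75 × (2×51.113 + 2×56.55) = 161.5 kips.
Governing: min(151.5, 161.5) = 151.5 kips → bolt shear.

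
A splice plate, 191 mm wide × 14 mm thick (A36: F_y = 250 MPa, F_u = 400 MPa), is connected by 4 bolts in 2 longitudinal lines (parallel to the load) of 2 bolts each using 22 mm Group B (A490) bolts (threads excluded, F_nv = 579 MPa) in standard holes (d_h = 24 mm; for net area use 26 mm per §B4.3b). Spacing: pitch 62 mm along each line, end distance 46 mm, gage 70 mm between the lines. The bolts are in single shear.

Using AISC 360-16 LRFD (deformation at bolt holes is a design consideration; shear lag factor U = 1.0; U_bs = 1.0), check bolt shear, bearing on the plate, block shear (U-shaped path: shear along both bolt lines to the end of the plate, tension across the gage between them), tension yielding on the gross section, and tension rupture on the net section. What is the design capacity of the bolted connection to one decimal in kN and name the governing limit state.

Bolt shear: A_b = π(22)²/4 = 380.13 mm². φR_n = 0.75 × 579 × 380.13 × 4 × 1 = 660.3 kN.
Bearing (14 mm plate, F_u = 400 MPa): end bolts L_c = 46 − 24/2 = 34, R_n = min(1.2×34×14×400, 2.4×22×14×400) = 228.48 kN/bolt; interior L_c = 62 − 24 = 38, R_n = 255.36 kN/bolt. φR_n = 0.75 × (2×228.48 + 2×255.36) = 725.8 kN.
Block shear: shear path 2×[46+1×62] = 2×108 mm, A_gv = 3024, A_nv = 2×(108 − 1.5×26)×14 = 1932 mm²; tension across gage: (70 − 1×26)×14 = 616 mm². R_n = min(0.6×400×1932, 0.6×250×3024) + 1.0×400×616 = min(463.68, 453.6) + 246.4 = 700 kN. φR_n = 0.75 × 700 = 525.0 kN.
Tension yield (gross): A_g = 191×14 = 2674 mm². φR_n = 0.90 × 250 × 2674 = 601.7 kN.
Tension rupture (net): A_n = (191 − 2×26)×14 = 1946 mm² (U = 1.0, A_e = A_n). φR_n = 0.75 × 400 × 1946 = 583.8 kN.
Governing: min(660.3, 725.8, 525.0, 601.7, 583.8) = 525.0 kN → block shear.

525.0 kN (block shear governs)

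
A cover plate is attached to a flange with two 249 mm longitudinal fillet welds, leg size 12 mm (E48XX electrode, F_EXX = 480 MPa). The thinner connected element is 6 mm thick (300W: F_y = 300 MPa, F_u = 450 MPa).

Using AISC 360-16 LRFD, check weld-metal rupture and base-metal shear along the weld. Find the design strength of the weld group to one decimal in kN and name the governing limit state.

Weld metal: throat = 0.707×12 = 8.484 mm, L = 2×249 = 498 mm. φR_n = 0.75 × 0.6 × 480 × 8.484 × 498 = 912.6 kN.
Base metal shear (6 mm plate): yield φR_n = 1.0×0.6×300×6×498 = 537.8 kN; rupture φR_n = 0.75×0.6×450×6×498 = 605.1 kN; take 537.8 kN (yield).
Governing: min(912.6, 537.8) = 537.8 kN → base-metal shear.

537.8 kN (base-metal shear governs)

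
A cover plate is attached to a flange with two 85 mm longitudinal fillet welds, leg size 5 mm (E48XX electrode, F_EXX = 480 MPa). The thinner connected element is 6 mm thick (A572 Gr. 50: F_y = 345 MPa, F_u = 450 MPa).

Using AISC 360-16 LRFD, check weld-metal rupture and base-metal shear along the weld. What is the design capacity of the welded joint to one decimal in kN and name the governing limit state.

Weld metal: throat = 0.707×5 = 3.535 mm, L = 2×85 = 170 mm. φR_n = 0.75 × 0.6 × 480 × 3.535 × 170 = 129.8 kN.
Base metal shear (6 mm plate): yield φR_n = 1.0×0.6×345×6×170 = 211.1 kN; rupture φR_n = 0.75×0.6×450×6×170 = 206.6 kN; take 206.6 kN (rupture).
Governing: min(129.8, 206.6) = 129.8 kN → weld metal.

129.8 kN (weld metal governs)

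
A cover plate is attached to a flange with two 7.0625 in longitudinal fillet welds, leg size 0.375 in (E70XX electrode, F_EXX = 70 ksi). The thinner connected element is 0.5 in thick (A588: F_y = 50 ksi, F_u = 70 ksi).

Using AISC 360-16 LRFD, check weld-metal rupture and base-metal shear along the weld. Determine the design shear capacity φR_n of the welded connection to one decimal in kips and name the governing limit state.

Weld metal: throat = 0.707×0.375 = 0.26513 in, L = 2×7.0625 = 14.125 in. φR_n = 0.75 × 0.6 × 70 × 0.26513 × 14.125 = 118.0 kips.
Base metal shear (0.5 in plate): yield φR_n = 1.0×0.6×50×0.5×14.125 = 211.9 kips; rupture φR_n = 0.75×0.6×70×0.5×14.125 = 222.5 kips; take 211.9 kips (yield).
Governing: min(118.0, 211.9) = 118.0 kips → weld metal.

118.0 kips (weld metal governs)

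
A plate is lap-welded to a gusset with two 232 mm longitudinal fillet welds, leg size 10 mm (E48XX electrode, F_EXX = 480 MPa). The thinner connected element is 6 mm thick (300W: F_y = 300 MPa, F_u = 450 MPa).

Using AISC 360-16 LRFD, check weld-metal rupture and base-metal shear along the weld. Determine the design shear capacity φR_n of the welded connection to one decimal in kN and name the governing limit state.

501.1 kN (base-metal shear governs)

Weld metal: throat = 0.707×10 = 7.07 mm, L = 2×232 = 464 mm. φR_n = 0.75 × 0.6 × 480 × 7.07 × 464 = 708.6 kN.
Base metal shear (6 mm plate): yield φR_n = 1.0×0.6×300×6×464 = 501.1 kN; rupture φR_n = 0.75×0.6×450×6×464 = 563.8 kN; take 501.1 kN (yield).
Governing: min(708.6, 501.1) = 501.1 kN → base-metal shear.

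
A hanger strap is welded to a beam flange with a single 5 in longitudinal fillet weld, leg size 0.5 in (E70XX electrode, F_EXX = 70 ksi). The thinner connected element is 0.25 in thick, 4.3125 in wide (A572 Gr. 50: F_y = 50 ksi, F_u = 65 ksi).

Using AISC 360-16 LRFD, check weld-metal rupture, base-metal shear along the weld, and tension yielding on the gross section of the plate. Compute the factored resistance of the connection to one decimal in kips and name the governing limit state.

36.6 kips (base-metal shear governs)

Weld metal: throat = 0.707×0.5 = 0.3535 in, L = 5 in. φR_n = 0.75 × 0.6 × 70 × 0.3535 × 5 = 55.7 kips.
Base metal shear (0.25 in plate): yield φR_n = 1.0×0.6×50×0.25×5 = 37.5 kips; rupture φR_n = 0.75×0.6×65×0.25×5 = 36.6 kips; take 36.6 kips (rupture).
Tension yield (gross): A_g = 4.3125×0.25 = 1.0781 in². φR_n = 0.90 × 50 × 1.0781 = 48.5 kips.
Governing: min(55.7, 36.6, 48.5) = 36.6 kips → base-metal shear.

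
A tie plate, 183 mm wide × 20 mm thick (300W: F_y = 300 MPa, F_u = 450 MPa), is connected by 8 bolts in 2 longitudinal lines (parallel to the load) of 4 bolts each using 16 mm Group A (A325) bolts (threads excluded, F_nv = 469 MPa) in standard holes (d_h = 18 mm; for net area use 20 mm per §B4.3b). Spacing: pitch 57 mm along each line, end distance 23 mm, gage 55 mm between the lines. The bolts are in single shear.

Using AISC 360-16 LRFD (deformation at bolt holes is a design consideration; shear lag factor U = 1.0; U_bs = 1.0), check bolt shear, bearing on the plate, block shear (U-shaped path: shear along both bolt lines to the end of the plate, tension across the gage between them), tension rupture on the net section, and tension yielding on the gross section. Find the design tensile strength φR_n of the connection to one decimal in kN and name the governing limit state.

565.8 kN (bolt shear governs)

Bolt shear: A_b = π(16)²/4 = 201.06 mm². φR_n = 0.75 × 469 × 201.06 × 8 × 1 = 565.8 kN.
Bearing (20 mm plate, F_u = 450 MPa): end bolts L_c = 23 − 18/2 = 14, R_n = min(1.2×14×20×450, 2.4×16×20×450) = 151.2 kN/bolt; interior L_c = 57 − 18 = 39, R_n = 345.6 kN/bolt. φR_n = 0.75 × (2×151.2 + 6×345.6) = 1782.0 kN.
Block shear: shear path 2×[23+3×57] = 2×194 mm, A_gv = 7760, A_nv = 2×(194 − 3.5×20)×20 = 4960 mm²; tension across gage: (55 − 1×20)×20 = 700 mm². R_n = min(0.6×450×4960, 0.6×300×7760) + 1.0×450×700 = min(1339.2, 1396.8) + 315 = 1654.2 kN. φR_n = 0.75 × 1654.2 = 1240.7 kN.
Tension rupture (net): A_n = (183 − 2×20)×20 = 2860 mm² (U = 1.0, A_e = A_n). φR_n = 0.75 × 450 × 2860 = 965.3 kN.
Tension yield (gross): A_g = 183×20 = 3660 mm². φR_n = 0.90 × 300 × 3660 = 988.2 kN.
Governing: min(565.8, 1782.0, 1240.7, 965.3, 988.2) = 565.8 kN → bolt shear.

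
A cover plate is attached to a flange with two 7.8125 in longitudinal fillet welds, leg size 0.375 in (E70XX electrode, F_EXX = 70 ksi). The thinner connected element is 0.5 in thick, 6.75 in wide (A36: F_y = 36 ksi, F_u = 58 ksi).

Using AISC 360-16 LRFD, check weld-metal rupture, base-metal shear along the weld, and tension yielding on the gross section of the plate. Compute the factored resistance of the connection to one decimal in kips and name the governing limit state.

Weld metal: throat = 0.707×0.375 = 0.26513 in, L = 2×7.8125 = 15.625 in. φR_n = 0.75 × 0.6 × 70 × 0.26513 × 15.625 = 130.5 kips.
Base metal shear (0.5 in plate): yield φR_n = 1.0×0.6×36×0.5×15.625 = 168.8 kips; rupture φR_n = 0.75×0.6×58×0.5×15.625 = 203.9 kips; take 168.8 kips (yield).
Tension yield (gross): A_g = 6.75×0.5 = 3.375 in². φR_n = 0.90 × 36 × 3.375 = 109.4 kips.
Governing: min(130.5, 168.8, 109.4) = 109.4 kips → gross-section yield.

109.4 kips (gross-section yield governs)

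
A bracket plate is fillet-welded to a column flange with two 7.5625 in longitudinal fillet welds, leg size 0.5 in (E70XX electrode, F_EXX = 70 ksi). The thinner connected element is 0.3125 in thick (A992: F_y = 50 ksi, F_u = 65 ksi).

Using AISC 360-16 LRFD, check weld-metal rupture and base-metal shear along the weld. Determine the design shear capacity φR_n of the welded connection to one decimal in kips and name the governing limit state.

Weld metal: throat = 0.707×0.5 = 0.3535 in, L = 2×7.5625 = 15.125 in. φR_n = 0.75 × 0.6 × 70 × 0.3535 × 15.125 = 168.4 kips.
Base metal shear (0.3125 in plate): yield φR_n = 1.0×0.6×50×0.3125×15.125 = 141.8 kips; rupture φR_n = 0.75×0.6×65×0.3125×15.125 = 138.3 kips; take 138.3 kips (rupture).
Governing: min(168.4, 138.3) = 138.3 kips → base-metal shear.

138.3 kips (base-metal shear governs)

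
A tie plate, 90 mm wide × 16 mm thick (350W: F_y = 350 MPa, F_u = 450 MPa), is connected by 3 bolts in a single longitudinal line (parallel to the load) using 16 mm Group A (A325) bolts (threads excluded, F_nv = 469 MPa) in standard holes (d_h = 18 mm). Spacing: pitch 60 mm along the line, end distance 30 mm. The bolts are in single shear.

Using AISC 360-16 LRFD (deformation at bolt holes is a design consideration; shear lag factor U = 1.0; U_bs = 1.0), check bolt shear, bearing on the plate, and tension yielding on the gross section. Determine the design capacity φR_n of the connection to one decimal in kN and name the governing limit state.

212.2 kN (bolt shear governs)

Bolt shear: A_b = π(16)²/4 = 201.06 mm². φR_n = 0.75 × 469 × 201.06 × 3 × 1 = 212.2 kN.
Bearing (16 mm plate, F_u = 450 MPa): end bolts L_c = 30 − 18/2 = 21, R_n = min(1.2×21×16×450, 2.4×16×16×450) = 181.44 kN/bolt; interior L_c = 60 − 18 = 42, R_n = 276.48 kN/bolt. φR_n = 0.75 × (1×181.44 + 2×276.48) = 550.8 kN.
Tension yield (gross): A_g = 90×16 = 1440 mm². φR_n = 0.90 × 350 × 1440 = 453.6 kN.
Governing: min(212.2, 550.8, 453.6) = 212.2 kN → bolt shear.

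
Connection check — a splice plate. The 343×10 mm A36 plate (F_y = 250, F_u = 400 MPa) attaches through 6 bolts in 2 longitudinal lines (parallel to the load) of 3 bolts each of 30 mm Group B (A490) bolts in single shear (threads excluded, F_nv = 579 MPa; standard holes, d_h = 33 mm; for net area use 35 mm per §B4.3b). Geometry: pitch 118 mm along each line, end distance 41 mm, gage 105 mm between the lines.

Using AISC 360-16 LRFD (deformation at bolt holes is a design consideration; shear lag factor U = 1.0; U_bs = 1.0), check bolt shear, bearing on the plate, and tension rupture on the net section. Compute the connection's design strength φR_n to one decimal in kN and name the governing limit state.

819.0 kN (net-section rupture governs)

Bolt shear: A_b = π(30)²/4 = 706.86 mm². φR_n = 0.75 × 579 × 706.86 × 6 × 1 = 1841.7 kN.
Bearing (10 mm plate, F_u = 400 MPa): end bolts L_c = 41 − 33/2 = 24.5, R_n = min(1.2×24.5×10×400, 2.4×30×10×400) = 117.6 kN/bolt; interior L_c = 118 − 33 = 85, R_n = 288 kN/bolt. φR_n = 0.75 × (2×117.6 + 4×288) = 1040.4 kN.
Tension rupture (net): A_n = (343 − 2×35)×10 = 2730 mm² (U = 1.0, A_e = A_n). φR_n = 0.75 × 400 × 2730 = 819.0 kN.
Governing: min(1841.7, 1040.4, 819.0) = 819.0 kN → net-section rupture.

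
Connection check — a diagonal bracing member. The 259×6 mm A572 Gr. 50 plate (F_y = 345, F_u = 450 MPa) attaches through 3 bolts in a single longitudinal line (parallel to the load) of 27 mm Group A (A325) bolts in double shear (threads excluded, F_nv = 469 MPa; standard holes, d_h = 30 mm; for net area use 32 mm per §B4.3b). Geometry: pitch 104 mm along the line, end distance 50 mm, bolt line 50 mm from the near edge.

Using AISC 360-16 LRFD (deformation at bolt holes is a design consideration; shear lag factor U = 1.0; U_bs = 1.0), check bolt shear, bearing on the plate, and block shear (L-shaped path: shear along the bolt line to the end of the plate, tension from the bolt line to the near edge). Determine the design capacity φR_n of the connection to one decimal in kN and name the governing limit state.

Bolt shear: A_b = π(27)²/4 = 572.56 mm². φR_n = 0.75 × 469 × 572.56 × 3 × 2 = 1208.4 kN.
Bearing (6 mm plate, F_u = 450 MPa): end bolts L_c = 50 − 30/2 = 35, R_n = min(1.2×35×6×450, 2.4×27×6×450) = 113.4 kN/bolt; interior L_c = 104 − 30 = 74, R_n = 174.96 kN/bolt. φR_n = 0.75 × (1×113.4 + 2×174.96) = 347.5 kN.
Block shear: shear path 1×[50+2×104] = 1×258 mm, A_gv = 1548, A_nv = 1×(258 − 2.5×32)×6 = 1068 mm²; tension to near edge: (50 − 0.5×32)×6 = 204 mm². R_n = min(0.6×450×1068, 0.6×345×1548) + 1.0×450×204 = min(288.36, 320.44) + 91.8 = 380.16 kN. φR_n = 0.75 × 380.16 = 285.1 kN.
Governing: min(1208.4, 347.5, 285.1) = 285.1 kN → block shear.

285.1 kN (block shear governs)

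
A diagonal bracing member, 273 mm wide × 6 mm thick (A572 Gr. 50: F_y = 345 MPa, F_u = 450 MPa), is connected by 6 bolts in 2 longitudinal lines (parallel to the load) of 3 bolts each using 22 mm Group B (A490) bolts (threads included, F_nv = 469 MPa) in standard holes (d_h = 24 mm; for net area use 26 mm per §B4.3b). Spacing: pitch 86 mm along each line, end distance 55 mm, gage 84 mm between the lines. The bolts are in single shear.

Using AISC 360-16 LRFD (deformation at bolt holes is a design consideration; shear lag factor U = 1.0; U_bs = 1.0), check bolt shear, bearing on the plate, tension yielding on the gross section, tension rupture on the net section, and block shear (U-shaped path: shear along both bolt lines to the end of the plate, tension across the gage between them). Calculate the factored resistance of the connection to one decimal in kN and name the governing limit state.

447.5 kN (net-section rupture governs)

Bolt shear: A_b = π(22)²/4 = 380.13 mm². φR_n = 0.75 × 469 × 380.13 × 6 × 1 = 802.3 kN.
Bearing (6 mm plate, F_u = 450 MPa): end bolts L_c = 55 − 24/2 = 43, R_n = min(1.2×43×6×450, 2.4×22×6×450) = 139.32 kN/bolt; interior L_c = 86 − 24 = 62, R_n = 142.56 kN/bolt. φR_n = 0.75 × (2×139.32 + 4×142.56) = 636.7 kN.
Tension yield (gross): A_g = 273×6 = 1638 mm². φR_n = 0.90 × 345 × 1638 = 508.6 kN.
Tension rupture (net): A_n = (273 − 2×26)×6 = 1326 mm² (U = 1.0, A_e = A_n). φR_n = 0.75 × 450 × 1326 = 447.5 kN.
Block shear: shear path 2×[55+2×86] = 2×227 mm, A_gv = 2724, A_nv = 2×(227 − 2.5×26)×6 = 1944 mm²; tension across gage: (84 − 1×26)×6 = 348 mm². R_n = min(0.6×450×1944, 0.6×345×2724) + 1.0×450×348 = min(524.88, 563.87) + 156.6 = 681.48 kN. φR_n = 0.75 × 681.48 = 511.1 kN.
Governing: min(802.3, 636.7, 508.6, 447.5, 511.1) = 447.5 kN → net-section rupture.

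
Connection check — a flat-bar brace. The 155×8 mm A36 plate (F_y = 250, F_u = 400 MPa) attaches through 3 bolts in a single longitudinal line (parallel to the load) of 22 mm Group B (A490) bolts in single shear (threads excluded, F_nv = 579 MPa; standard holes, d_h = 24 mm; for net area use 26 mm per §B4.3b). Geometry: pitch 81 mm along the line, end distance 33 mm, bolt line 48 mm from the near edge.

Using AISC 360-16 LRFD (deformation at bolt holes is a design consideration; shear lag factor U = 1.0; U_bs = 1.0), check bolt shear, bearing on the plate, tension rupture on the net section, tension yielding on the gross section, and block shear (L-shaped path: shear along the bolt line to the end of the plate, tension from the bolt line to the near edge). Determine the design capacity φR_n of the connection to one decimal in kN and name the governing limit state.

Bolt shear: A_b = π(22)²/4 = 380.13 mm². φR_n = 0.75 × 579 × 380.13 × 3 × 1 = 495.2 kN.
Bearing (8 mm plate, F_u = 400 MPa): end bolts L_c = 33 − 24/2 = 21, R_n = min(1.2×21×8×400, 2.4×22×8×400) = 80.64 kN/bolt; interior L_c = 81 − 24 = 57, R_n = 168.96 kN/bolt. φR_n = 0.75 × (1×80.64 + 2×168.96) = 313.9 kN.
Tension rupture (net): A_n = (155 − 1×26)×8 = 1032 mm² (U = 1.0, A_e = A_n). φR_n = 0.75 × 400 × 1032 = 309.6 kN.
Tension yield (gross): A_g = 155×8 = 1240 mm². φR_n = 0.90 × 250 × 1240 = 279.0 kN.
Block shear: shear path 1×[33+2×81] = 1×195 mm, A_gv = 1560, A_nv = 1×(195 − 2.5×26)×8 = 1040 mm²; tension to near edge: (48 − 0.5×26)×8 = 280 mm². R_n = min(0.6×400×1040, 0.6×250×1560) + 1.0×400×280 = min(249.6, 234) + 112 = 346 kN. φR_n = 0.75 × 346 = 259.5 kN.
Governing: min(495.2, 313.9, 309.6, 279.0, 259.5) = 259.5 kN → block shear.

259.5 kN (block shear governs)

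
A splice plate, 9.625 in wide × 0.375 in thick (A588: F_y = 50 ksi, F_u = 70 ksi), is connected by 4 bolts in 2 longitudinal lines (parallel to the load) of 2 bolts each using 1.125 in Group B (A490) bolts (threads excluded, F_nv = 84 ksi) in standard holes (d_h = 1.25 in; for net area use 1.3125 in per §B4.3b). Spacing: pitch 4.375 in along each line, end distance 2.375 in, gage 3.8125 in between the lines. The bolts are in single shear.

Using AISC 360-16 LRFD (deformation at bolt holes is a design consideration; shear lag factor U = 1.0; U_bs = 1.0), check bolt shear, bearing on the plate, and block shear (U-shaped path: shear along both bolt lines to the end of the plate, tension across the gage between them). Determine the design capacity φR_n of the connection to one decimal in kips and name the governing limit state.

Bolt shear: A_b = π(1.125)²/4 = 0.99402 in². φR_n = 0.75 × 84 × 0.99402 × 4 × 1 = 250.5 kips.
Bearing (0.375 in plate, F_u = 70 ksi): end bolts L_c = 2.375 − 1.25/2 = 1.75, R_n = min(1.2×1.75×0.375×70, 2.4×1.125×0.375×70) = 55.125 kips/bolt; interior L_c = 4.375 − 1.25 = 3.125, R_n = 70.875 kips/bolt. φR_n = 0.75 × (2×55.125 + 2×70.875) = 189.0 kips.
Block shear: shear path 2×[2.375+1×4.375] = 2×6.75 in, A_gv = 5.0625, A_nv = 2×(6.75 − 1.5×1.3125)×0.375 = 3.5859 in²; tension across gage: (3.8125 − 1×1.3125)×0.375 = 0.9375 in². R_n = min(0.6×70×3.5859, 0.6×50×5.0625) + 1.0×70×0.9375 = min(150.61, 151.88) + 65.625 = 216.24 kips. φR_n = 0.75 × 216.24 = 162.2 kips.
Governing: min(250.5, 189.0, 162.2) = 162.2 kips → block shear.

162.2 kips (block shear governs)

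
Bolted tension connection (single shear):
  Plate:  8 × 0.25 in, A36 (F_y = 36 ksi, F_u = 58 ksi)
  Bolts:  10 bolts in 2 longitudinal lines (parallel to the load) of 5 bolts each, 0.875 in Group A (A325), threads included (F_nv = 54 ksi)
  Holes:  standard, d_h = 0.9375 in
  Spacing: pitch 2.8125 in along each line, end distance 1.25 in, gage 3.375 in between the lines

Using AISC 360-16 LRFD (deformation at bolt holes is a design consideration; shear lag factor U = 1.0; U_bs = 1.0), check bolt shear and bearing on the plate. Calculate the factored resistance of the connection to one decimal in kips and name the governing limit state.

Bolt shear: A_b = π(0.875)²/4 = 0.60132 in². φR_n = 0.75 × 54 × 0.60132 × 10 × 1 = 243.5 kips.
Bearing (0.25 in plate, F_u = 58 ksi): end bolts L_c = 1.25 − 0.9375/2 = 0.78125, R_n = min(1.2×0.78125×0.25×58, 2.4×0.875×0.25×58) = 13.594 kips/bolt; interior L_c = 2.8125 − 0.9375 = 1.875, R_n = 30.45 kips/bolt. φR_n = 0.75 × (2×13.594 + 8×30.45) = 203.1 kips.
Governing: min(243.5, 203.1) = 203.1 kips → bearing.

203.1 kips (bearing governs)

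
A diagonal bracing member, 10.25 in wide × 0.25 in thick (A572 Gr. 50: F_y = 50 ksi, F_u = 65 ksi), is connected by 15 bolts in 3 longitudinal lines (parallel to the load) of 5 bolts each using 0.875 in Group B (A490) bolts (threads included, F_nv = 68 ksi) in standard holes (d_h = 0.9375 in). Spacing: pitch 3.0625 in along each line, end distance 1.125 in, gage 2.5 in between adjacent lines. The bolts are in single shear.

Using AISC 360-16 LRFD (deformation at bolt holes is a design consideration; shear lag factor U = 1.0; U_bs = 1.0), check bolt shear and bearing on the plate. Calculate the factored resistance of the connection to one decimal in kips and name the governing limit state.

Bolt shear: A_b = π(0.875)²/4 = 0.60132 in². φR_n = 0.75 × 68 × 0.60132 × 15 × 1 = 460.0 kips.
Bearing (0.25 in plate, F_u = 65 ksi): end bolts L_c = 1.125 − 0.9375/2 = 0.65625, R_n = min(1.2×0.65625×0.25×65, 2.4×0.875×0.25×65) = 12.797 kips/bolt; interior L_c = 3.0625 − 0.9375 = 2.125, R_n = 34.125 kips/bolt. φR_n = 0.75 × (3×12.797 + 12×34.125) = 335.9 kips.
Governing: min(460.0, 335.9) = 335.9 kips → bearing.

335.9 kips (bearing governs)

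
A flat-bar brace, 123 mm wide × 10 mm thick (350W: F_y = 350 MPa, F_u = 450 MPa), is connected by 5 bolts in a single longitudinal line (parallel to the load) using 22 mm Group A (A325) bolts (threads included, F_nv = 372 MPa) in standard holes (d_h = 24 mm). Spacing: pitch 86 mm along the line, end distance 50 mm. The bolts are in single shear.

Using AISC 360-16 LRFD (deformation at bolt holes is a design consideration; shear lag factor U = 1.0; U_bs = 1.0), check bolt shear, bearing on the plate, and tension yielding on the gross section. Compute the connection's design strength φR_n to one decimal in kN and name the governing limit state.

Bolt shear: A_b = π(22)²/4 = 380.13 mm². φR_n = 0.75 × 372 × 380.13 × 5 × 1 = 530.3 kN.
Bearing (10 mm plate, F_u = 450 MPa): end bolts L_c = 50 − 24/2 = 38, R_n = min(1.2×38×10×450, 2.4×22×10×450) = 205.2 kN/bolt; interior L_c = 86 − 24 = 62, R_n = 237.6 kN/bolt. φR_n = 0.75 × (1×205.2 + 4×237.6) = 866.7 kN.
Tension yield (gross): A_g = 123×10 = 1230 mm². φR_n = 0.90 × 350 × 1230 = 387.5 kN.
Governing: min(530.3, 866.7, 387.5) = 387.5 kN → gross-section yield.

387.5 kN (gross-section yield governs)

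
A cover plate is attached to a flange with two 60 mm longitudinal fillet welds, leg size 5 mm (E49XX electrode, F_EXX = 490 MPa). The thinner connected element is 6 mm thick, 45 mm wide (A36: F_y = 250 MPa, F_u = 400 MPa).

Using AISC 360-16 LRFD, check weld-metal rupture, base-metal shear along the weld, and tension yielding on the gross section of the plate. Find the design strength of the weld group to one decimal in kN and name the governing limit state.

60.8 kN (gross-section yield governs)

Weld metal: throat = 0.707×5 = 3.535 mm, L = 2×60 = 120 mm. φR_n = 0.75 × 0.6 × 490 × 3.535 × 120 = 93.5 kN.
Base metal shear (6 mm plate): yield φR_n = 1.0×0.6×250×6×120 = 108.0 kN; rupture φR_n = 0.75×0.6×400×6×120 = 129.6 kN; take 108.0 kN (yield).
Tension yield (gross): A_g = 45×6 = 270 mm². φR_n = 0.90 × 250 × 270 = 60.8 kN.
Governing: min(93.5, 108.0, 60.8) = 60.8 kN → gross-section yield.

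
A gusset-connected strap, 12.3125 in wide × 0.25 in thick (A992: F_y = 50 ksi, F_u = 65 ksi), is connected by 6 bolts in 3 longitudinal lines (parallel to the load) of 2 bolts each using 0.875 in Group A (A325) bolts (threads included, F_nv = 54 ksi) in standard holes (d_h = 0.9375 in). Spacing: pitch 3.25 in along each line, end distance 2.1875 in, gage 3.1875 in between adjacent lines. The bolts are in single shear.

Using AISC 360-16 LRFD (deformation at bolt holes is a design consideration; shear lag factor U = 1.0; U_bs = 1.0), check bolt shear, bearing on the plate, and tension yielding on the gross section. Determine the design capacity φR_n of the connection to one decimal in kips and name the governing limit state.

Bolt shear: A_b = π(0.875)²/4 = 0.60132 in². φR_n = 0.75 × 54 × 0.60132 × 6 × 1 = 146.1 kips.
Bearing (0.25 in plate, F_u = 65 ksi): end bolts L_c = 2.1875 − 0.9375/2 = 1.71875, R_n = min(1.2×1.71875×0.25×65, 2.4×0.875×0.25×65) = 33.516 kips/bolt; interior L_c = 3.25 − 0.9375 = 2.3125, R_n = 34.125 kips/bolt. φR_n = 0.75 × (3×33.516 + 3×34.125) = 152.2 kips.
Tension yield (gross): A_g = 12.3125×0.25 = 3.0781 in². φR_n = 0.90 × 50 × 3.0781 = 138.5 kips.
Governing: min(146.1, 152.2, 138.5) = 138.5 kips → gross-section yield.

138.5 kips (gross-section yield governs)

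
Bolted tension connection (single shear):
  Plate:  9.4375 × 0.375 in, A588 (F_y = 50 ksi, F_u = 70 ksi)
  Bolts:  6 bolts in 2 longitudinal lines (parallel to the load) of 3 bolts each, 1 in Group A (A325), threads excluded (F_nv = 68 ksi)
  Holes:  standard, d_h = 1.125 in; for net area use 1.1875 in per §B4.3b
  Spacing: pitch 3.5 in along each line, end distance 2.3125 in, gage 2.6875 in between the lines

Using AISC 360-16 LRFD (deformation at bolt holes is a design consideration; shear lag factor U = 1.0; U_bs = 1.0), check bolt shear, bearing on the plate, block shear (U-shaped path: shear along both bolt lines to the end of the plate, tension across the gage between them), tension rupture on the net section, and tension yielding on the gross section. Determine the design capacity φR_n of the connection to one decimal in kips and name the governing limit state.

Bolt shear: A_b = π(1)²/4 = 0.7854 in². φR_n = 0.75 × 68 × 0.7854 × 6 × 1 = 240.3 kips.
Bearing (0.375 in plate, F_u = 70 ksi): end bolts L_c = 2.3125 − 1.125/2 = 1.75, R_n = min(1.2×1.75×0.375×70, 2.4×1×0.375×70) = 55.125 kips/bolt; interior L_c = 3.5 − 1.125 = 2.375, R_n = 63 kips/bolt. φR_n = 0.75 × (2×55.125 + 4×63) = 271.7 kips.
Block shear: shear path 2×[2.3125+2×3.5] = 2×9.3125 in, A_gv = 6.9844, A_nv = 2×(9.3125 − 2.5×1.1875)×0.375 = 4.7578 in²; tension across gage: (2.6875 − 1×1.1875)×0.375 = 0.5625 in². R_n = min(0.6×70×4.7578, 0.6×50×6.9844) + 1.0×70×0.5625 = min(199.83, 209.53) + 39.375 = 239.21 kips. φR_n = 0.75 × 239.21 = 179.4 kips.
Tension rupture (net): A_n = (9.4375 − 2×1.1875)×0.375 = 2.6484 in² (U = 1.0, A_e = A_n). φR_n = 0.75 × 70 × 2.6484 = 139.0 kips.
Tension yield (gross): A_g = 9.4375×0.375 = 3.5391 in². φR_n = 0.90 × 50 × 3.5391 = 159.3 kips.
Governing: min(240.3, 271.7, 179.4, 139.0, 159.3) = 139.0 kips → net-section rupture.

139.0 kips (net-section rupture governs)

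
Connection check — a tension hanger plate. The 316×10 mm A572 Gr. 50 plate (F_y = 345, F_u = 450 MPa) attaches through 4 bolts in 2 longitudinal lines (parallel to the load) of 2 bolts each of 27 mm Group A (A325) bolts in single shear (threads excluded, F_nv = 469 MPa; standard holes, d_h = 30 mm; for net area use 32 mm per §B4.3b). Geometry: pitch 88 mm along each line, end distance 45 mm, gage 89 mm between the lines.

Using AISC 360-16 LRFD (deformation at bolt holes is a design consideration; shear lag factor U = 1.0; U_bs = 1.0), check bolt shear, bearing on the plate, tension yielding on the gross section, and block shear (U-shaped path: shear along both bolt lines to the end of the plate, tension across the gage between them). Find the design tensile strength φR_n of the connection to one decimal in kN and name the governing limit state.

536.6 kN (block shear governs)

Bolt shear: A_b = π(27)²/4 = 572.56 mm². φR_n = 0.75 × 469 × 572.56 × 4 × 1 = 805.6 kN.
Bearing (10 mm plate, F_u = 450 MPa): end bolts L_c = 45 − 30/2 = 30, R_n = min(1.2×30×10×450, 2.4×27×10×450) = 162 kN/bolt; interior L_c = 88 − 30 = 58, R_n = 291.6 kN/bolt. φR_n = 0.75 × (2×162 + 2×291.6) = 680.4 kN.
Tension yield (gross): A_g = 316×10 = 3160 mm². φR_n = 0.90 × 345 × 3160 = 981.2 kN.
Block shear: shear path 2×[45+1×88] = 2×133 mm, A_gv = 2660, A_nv = 2×(133 − 1.5×32)×10 = 1700 mm²; tension across gage: (89 − 1×32)×10 = 570 mm². R_n = min(0.6×450×1700, 0.6×345×2660) + 1.0×450×570 = min(459, 550.62) + 256.5 = 715.5 kN. φR_n = 0.75 × 715.5 = 536.6 kN.
Governing: min(805.6, 680.4, 981.2, 536.6) = 536.6 kN → block shear.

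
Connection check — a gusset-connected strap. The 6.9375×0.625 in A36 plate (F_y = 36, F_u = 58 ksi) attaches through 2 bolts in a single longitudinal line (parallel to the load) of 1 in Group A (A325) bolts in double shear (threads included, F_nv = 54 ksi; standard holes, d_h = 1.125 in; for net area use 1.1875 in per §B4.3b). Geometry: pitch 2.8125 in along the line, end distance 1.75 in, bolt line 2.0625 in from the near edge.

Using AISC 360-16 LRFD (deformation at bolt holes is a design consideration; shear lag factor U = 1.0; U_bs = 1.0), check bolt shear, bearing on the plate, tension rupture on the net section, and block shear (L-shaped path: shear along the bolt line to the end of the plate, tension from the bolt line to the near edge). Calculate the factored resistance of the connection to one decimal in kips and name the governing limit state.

Bolt shear: A_b = π(1)²/4 = 0.7854 in². φR_n = 0.75 × 54 × 0.7854 × 2 × 2 = 127.2 kips.
Bearing (0.625 in plate, F_u = 58 ksi): end bolts L_c = 1.75 − 1.125/2 = 1.1875, R_n = min(1.2×1.1875×0.625×58, 2.4×1×0.625×58) = 51.656 kips/bolt; interior L_c = 2.8125 − 1.125 = 1.6875, R_n = 73.406 kips/bolt. φR_n = 0.75 × (1×51.656 + 1×73.406) = 93.8 kips.
Tension rupture (net): A_n = (6.9375 − 1×1.1875)×0.625 = 3.5938 in² (U = 1.0, A_e = A_n). φR_n = 0.75 × 58 × 3.5938 = 156.3 kips.
Block shear: shear path 1×[1.75+1×2.8125] = 1×4.5625 in, A_gv = 2.8516, A_nv = 1×(4.5625 − 1.5×1.1875)×0.625 = 1.7383 in²; tension to near edge: (2.0625 − 0.5×1.1875)×0.625 = 0.91797 in². R_n = min(0.6×58×1.7383, 0.6×36×2.8516) + 1.0×58×0.91797 = min(60.493, 61.595) + 53.242 = 113.74 kips. φR_n = 0.75 × 113.74 = 85.3 kips.
Governing: min(127.2, 93.8, 156.3, 85.3) = 85.3 kips → block shear.

85.3 kips (block shear governs)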